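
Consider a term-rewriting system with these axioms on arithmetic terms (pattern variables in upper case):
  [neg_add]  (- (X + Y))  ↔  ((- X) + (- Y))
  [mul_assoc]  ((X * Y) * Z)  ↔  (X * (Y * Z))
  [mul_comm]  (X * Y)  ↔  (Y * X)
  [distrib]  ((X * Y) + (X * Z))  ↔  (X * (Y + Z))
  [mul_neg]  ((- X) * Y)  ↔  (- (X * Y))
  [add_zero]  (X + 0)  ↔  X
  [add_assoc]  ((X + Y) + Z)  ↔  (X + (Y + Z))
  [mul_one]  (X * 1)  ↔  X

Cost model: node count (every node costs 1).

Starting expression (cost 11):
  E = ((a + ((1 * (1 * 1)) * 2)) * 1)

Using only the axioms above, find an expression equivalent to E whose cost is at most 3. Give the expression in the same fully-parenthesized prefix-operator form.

(1) (1 * 1)  =[mul_one →]=  1    ⊢ ((a + ((1 * 1) * 2)) * 1)
(2) (1 * 1)  =[mul_one →]=  1    ⊢ ((a + (1 * 2)) * 1)
(3) (1 * 2)  =[mul_comm →]=  (2 * 1)    ⊢ ((a + (2 * 1)) * 1)
(4) (2 * 1)  =[mul_one →]=  2    ⊢ ((a + 2) * 1)
(5) ((a + 2) * 1)  =[mul_one →]=  (a + 2)    ⊢ cost 3, within 3

(a + 2)   [cost 3]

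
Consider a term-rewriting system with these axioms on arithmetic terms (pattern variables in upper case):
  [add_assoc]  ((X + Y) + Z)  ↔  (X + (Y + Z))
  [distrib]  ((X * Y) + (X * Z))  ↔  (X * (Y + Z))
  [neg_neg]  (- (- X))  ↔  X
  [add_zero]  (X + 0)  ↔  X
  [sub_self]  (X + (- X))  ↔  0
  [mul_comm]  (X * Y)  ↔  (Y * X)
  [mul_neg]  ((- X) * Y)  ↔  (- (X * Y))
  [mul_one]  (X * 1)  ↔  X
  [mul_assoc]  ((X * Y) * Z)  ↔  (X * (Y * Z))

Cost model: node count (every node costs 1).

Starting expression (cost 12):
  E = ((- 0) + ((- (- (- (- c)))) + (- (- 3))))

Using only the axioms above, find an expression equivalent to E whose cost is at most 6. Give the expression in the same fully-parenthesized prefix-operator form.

(1) (- (- 3))  =[neg_neg →]=  3    ⊢ ((- 0) + ((- (- (- (- c)))) + 3))
(2) (- (- (- c)))  =[neg_neg →]=  (- c)    ⊢ ((- 0) + ((- (- c)) + 3))
(3) (- (- c))  =[neg_neg →]=  c    ⊢ cost 6, within 6

((- 0) + (c + 3))   [cost 6]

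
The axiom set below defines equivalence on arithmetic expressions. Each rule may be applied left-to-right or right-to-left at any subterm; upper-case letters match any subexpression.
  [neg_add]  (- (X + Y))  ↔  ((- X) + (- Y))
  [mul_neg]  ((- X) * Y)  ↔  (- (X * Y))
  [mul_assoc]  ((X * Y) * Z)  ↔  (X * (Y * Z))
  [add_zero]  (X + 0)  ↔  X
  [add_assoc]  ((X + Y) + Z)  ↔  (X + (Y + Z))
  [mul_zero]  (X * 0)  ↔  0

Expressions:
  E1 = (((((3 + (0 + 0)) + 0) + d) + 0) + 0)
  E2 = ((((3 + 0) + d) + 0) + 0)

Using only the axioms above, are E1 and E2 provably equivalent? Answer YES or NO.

1. [add_zero →] (((((3 + (0 + 0)) + 0) + d) + 0) + 0)  →  ((((3 + (0 + 0)) + 0) + d) + 0)
2. [add_zero →] ((((3 + (0 + 0)) + 0) + d) + 0)  →  (((3 + (0 + 0)) + 0) + d)
3. [add_zero →] (0 + 0)  →  0;  E1 = (((3 + 0) + 0) + d)
4. [add_zero →] (3 + 0)  →  3;  E1 = ((3 + 0) + d)
5. [add_zero →] (3 + 0)  →  3;  E1 = (3 + d)
6. [add_zero ←] (3 + d)  →  ((3 + d) + 0)
7. [add_zero ←] 3  →  (3 + 0);  E1 = (((3 + 0) + d) + 0)
8. [add_zero ←] ((3 + 0) + d)  →  (((3 + 0) + d) + 0);  this is E2

YES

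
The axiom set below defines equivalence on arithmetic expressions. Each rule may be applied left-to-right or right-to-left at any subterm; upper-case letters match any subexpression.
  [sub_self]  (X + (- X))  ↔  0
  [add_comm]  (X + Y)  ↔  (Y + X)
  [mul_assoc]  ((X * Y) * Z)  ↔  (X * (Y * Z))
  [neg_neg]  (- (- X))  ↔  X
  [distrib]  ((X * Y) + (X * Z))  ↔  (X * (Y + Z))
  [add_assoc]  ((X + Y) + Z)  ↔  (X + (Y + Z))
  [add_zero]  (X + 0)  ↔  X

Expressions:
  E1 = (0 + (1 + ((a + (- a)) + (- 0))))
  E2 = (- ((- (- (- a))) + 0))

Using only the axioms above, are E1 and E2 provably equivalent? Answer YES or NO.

Every axiom is a valid identity, so a rewrite proof would force E1 and E2 to agree under every assignment.
At a=0: E1 = 1 but E2 = 0; they differ, so no derivation exists.

NO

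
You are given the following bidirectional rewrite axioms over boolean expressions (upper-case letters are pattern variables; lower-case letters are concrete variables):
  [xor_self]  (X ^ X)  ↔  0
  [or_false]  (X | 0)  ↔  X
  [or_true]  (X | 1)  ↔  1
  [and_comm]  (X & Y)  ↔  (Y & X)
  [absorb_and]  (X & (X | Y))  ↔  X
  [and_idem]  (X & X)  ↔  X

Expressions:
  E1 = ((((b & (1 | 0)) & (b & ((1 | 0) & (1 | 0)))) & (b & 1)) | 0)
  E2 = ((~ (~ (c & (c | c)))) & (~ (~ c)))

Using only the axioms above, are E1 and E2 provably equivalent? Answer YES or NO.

The axioms are sound identities: if E1 ↔* E2 then E1 and E2 evaluate identically under any assignment.
Under b=0, c=1: E1 evaluates to 0, E2 to 1. Distinct ⇒ no rewrite sequence connects them.

NO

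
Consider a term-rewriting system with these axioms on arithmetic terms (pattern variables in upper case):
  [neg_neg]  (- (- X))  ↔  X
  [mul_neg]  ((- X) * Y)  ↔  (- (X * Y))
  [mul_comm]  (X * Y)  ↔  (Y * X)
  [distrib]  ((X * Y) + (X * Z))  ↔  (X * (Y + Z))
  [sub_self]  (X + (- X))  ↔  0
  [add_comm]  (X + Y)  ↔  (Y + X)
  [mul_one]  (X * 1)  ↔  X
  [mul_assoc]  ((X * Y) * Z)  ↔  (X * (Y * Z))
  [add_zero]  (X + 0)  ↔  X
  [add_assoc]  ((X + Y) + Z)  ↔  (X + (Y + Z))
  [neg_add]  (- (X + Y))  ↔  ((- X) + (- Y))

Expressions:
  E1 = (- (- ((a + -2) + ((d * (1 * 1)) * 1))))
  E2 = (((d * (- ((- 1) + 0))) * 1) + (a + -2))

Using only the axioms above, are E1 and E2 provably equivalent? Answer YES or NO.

(1) (1 * 1)  =[mul_one →]=  1    ⊢ (- (- ((a + -2) + ((d * 1) * 1))))
(2) (- (- ((a + -2) + ((d * 1) * 1))))  =[neg_neg →]=  ((a + -2) + ((d * 1) * 1))
(3) (d * 1)  =[mul_one →]=  d    ⊢ ((a + -2) + (d * 1))
(4) ((a + -2) + (d * 1))  =[add_comm →]=  ((d * 1) + (a + -2))
(5) 1  =[neg_neg ←]=  (- (- 1))    ⊢ ((d * (- (- 1))) + (a + -2))
(6) (- 1)  =[add_zero ←]=  ((- 1) + 0)    ⊢ ((d * (- ((- 1) + 0))) + (a + -2))
(7) (d * (- ((- 1) + 0)))  =[mul_one ←]=  ((d * (- ((- 1) + 0))) * 1)    ⊢ E2

YES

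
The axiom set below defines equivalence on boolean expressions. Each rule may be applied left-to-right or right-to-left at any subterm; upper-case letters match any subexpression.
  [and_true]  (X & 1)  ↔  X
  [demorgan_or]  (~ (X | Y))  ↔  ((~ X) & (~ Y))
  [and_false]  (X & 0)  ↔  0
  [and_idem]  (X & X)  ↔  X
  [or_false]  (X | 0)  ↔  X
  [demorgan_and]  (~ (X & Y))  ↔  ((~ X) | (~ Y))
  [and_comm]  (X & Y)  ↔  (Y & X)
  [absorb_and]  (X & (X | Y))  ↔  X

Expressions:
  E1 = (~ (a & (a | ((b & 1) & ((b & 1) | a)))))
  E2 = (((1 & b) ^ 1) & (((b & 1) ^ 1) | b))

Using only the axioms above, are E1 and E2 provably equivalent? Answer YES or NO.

The axioms are sound identities: if E1 ↔* E2 then E1 and E2 evaluate identically under any assignment.
Under a=0, b=1: E1 evaluates to 1, E2 to 0. Distinct ⇒ no rewrite sequence connects them.

NO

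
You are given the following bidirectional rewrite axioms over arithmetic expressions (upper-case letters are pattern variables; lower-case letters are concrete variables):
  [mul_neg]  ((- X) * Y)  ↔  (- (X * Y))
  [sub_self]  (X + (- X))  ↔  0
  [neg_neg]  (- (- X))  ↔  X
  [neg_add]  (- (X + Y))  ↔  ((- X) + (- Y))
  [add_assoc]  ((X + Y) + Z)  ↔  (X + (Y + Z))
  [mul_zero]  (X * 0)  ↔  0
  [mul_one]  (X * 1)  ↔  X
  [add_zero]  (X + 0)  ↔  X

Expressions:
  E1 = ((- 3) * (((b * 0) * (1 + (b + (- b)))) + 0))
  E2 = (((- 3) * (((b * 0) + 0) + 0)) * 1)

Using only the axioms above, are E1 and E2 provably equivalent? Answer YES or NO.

step 1: sub_self (→) rewrites (b + (- b)) into 0, now ((- 3) * (((b * 0) * (1 + 0)) + 0))
step 2: add_zero (→) rewrites (((b * 0) * (1 + 0)) + 0) into ((b * 0) * (1 + 0)), now ((- 3) * ((b * 0) * (1 + 0)))
step 3: add_zero (→) rewrites (1 + 0) into 1, now ((- 3) * ((b * 0) * 1))
step 4: mul_one (→) rewrites ((b * 0) * 1) into (b * 0), now ((- 3) * (b * 0))
step 5: add_zero (←) rewrites (b * 0) into ((b * 0) + 0), now ((- 3) * ((b * 0) + 0))
step 6: add_zero (←) rewrites (b * 0) into ((b * 0) + 0), now ((- 3) * (((b * 0) + 0) + 0))
step 7: mul_one (←) rewrites ((- 3) * (((b * 0) + 0) + 0)) into (((- 3) * (((b * 0) + 0) + 0)) * 1), which is E2

YES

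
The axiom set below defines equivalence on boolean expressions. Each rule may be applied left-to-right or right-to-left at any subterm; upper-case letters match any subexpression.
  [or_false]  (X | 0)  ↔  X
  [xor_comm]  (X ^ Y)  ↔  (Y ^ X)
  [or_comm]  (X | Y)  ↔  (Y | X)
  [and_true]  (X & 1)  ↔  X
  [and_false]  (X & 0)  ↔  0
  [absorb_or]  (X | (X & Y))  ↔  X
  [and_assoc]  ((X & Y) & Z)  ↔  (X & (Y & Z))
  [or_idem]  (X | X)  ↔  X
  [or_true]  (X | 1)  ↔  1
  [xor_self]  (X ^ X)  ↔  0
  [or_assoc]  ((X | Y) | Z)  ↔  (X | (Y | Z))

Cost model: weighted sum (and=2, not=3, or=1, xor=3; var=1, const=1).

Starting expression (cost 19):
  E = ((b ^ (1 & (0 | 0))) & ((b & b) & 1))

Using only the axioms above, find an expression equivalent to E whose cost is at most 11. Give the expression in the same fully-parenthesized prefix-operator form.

(1) ((b & b) & 1)  =[and_true →]=  (b & b)    ⊢ ((b ^ (1 & (0 | 0))) & (b & b))
(2) (0 | 0)  =[or_idem →]=  0    ⊢ ((b ^ (1 & 0)) & (b & b))
(3) (1 & 0)  =[and_false →]=  0    ⊢ cost 11, within 11

((b ^ 0) & (b & b))   [cost 11]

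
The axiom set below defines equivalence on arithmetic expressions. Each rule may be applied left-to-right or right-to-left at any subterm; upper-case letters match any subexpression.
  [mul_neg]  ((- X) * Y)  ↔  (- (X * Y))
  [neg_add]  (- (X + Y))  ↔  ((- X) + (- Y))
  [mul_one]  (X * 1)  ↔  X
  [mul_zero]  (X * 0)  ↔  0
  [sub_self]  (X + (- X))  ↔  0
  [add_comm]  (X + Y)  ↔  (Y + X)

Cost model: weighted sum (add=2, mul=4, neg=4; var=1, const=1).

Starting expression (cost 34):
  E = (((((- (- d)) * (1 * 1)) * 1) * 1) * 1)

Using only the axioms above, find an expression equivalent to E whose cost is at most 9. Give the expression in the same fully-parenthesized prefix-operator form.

(- (- d))   [cost 9]

step 1: mul_one (→) rewrites ((((- (- d)) * (1 * 1)) * 1) * 1) into (((- (- d)) * (1 * 1)) * 1), now ((((- (- d)) * (1 * 1)) * 1) * 1)
step 2: mul_one (→) rewrites (((- (- d)) * (1 * 1)) * 1) into ((- (- d)) * (1 * 1)), now (((- (- d)) * (1 * 1)) * 1)
step 3: mul_one (→) rewrites (1 * 1) into 1, now (((- (- d)) * 1) * 1)
step 4: mul_neg (→) rewrites ((- (- d)) * 1) into (- ((- d) * 1)), now ((- ((- d) * 1)) * 1)
step 5: mul_one (→) rewrites ((- d) * 1) into (- d), now ((- (- d)) * 1)
step 6: mul_one (→) rewrites ((- (- d)) * 1) into (- (- d)), reaching cost 9 (bound 9)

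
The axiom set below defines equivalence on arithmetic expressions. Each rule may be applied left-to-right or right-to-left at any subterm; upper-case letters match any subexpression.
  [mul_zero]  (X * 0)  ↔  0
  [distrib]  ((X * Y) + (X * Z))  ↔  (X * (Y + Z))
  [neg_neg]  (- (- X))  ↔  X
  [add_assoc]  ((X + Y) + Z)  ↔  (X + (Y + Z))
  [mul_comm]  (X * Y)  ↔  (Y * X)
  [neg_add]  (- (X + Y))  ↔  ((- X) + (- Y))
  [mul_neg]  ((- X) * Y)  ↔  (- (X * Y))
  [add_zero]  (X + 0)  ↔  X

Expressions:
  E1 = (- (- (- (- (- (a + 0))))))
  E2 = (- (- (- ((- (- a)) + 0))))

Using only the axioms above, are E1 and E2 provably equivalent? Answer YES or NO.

YES

step 1: neg_neg (→) rewrites (- (- (a + 0))) into (a + 0), now (- (- (- (a + 0))))
step 2: neg_neg (←) rewrites a into (- (- a)), which is E2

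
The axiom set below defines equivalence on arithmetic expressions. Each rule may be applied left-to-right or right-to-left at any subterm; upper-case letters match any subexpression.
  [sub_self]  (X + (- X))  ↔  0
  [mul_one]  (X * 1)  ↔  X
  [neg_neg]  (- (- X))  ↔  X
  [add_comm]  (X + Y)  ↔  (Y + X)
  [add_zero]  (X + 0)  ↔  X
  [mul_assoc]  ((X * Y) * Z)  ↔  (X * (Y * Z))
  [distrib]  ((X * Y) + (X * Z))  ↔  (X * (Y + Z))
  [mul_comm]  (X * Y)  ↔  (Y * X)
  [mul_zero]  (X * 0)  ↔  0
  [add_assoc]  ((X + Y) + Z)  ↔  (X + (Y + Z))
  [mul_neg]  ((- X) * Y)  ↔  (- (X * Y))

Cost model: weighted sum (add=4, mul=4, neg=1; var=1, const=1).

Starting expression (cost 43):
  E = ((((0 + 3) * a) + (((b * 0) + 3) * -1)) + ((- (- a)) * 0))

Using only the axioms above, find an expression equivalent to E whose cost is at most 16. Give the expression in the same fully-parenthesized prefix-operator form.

((0 + 3) * (a + -1))   [cost 16]

(1) (b * 0)  =[mul_zero →]=  0    ⊢ ((((0 + 3) * a) + ((0 + 3) * -1)) + ((- (- a)) * 0))
(2) (- (- a))  =[neg_neg →]=  a    ⊢ ((((0 + 3) * a) + ((0 + 3) * -1)) + (a * 0))
(3) (a * 0)  =[mul_zero →]=  0    ⊢ ((((0 + 3) * a) + ((0 + 3) * -1)) + 0)
(4) ((((0 + 3) * a) + ((0 + 3) * -1)) + 0)  =[add_zero →]=  (((0 + 3) * a) + ((0 + 3) * -1))
(5) (((0 + 3) * a) + ((0 + 3) * -1))  =[distrib →]=  ((0 + 3) * (a + -1))    ⊢ cost 16, within 16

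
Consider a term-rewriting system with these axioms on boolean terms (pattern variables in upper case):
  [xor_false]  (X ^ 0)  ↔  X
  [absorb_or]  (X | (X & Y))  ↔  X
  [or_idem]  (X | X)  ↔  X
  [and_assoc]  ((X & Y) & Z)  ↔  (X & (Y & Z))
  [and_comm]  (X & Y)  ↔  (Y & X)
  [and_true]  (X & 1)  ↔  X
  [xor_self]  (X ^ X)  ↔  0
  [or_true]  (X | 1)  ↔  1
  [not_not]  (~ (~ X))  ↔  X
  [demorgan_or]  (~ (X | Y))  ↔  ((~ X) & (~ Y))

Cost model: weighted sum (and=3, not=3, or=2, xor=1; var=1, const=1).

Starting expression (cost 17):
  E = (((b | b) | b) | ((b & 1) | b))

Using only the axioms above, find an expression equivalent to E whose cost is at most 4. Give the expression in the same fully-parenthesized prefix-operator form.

1. [or_idem →] (b | b)  →  b;  E = ((b | b) | ((b & 1) | b))
2. [and_true →] (b & 1)  →  b;  E = ((b | b) | (b | b))
3. [or_idem →] ((b | b) | (b | b))  →  (b | b);  cost 4 ≤ 4, done

(b | b)   [cost 4]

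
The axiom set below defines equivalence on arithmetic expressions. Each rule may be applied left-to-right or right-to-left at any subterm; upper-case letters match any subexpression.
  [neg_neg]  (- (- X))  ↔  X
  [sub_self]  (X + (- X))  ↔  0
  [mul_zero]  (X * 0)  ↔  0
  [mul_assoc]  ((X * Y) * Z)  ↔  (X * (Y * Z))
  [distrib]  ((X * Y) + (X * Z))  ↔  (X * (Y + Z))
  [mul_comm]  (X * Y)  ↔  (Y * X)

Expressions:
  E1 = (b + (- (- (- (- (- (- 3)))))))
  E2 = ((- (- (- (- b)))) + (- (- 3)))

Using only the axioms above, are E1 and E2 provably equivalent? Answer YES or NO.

1. [neg_neg →] (- (- (- (- 3))))  →  (- (- 3));  E1 = (b + (- (- (- (- 3)))))
2. [neg_neg →] (- (- (- (- 3))))  →  (- (- 3));  E1 = (b + (- (- 3)))
3. [neg_neg →] (- (- 3))  →  3;  E1 = (b + 3)
4. [neg_neg ←] b  →  (- (- b));  E1 = ((- (- b)) + 3)
5. [neg_neg ←] 3  →  (- (- 3));  E1 = ((- (- b)) + (- (- 3)))
6. [neg_neg ←] (- (- b))  →  (- (- (- (- b))));  this is E2

YES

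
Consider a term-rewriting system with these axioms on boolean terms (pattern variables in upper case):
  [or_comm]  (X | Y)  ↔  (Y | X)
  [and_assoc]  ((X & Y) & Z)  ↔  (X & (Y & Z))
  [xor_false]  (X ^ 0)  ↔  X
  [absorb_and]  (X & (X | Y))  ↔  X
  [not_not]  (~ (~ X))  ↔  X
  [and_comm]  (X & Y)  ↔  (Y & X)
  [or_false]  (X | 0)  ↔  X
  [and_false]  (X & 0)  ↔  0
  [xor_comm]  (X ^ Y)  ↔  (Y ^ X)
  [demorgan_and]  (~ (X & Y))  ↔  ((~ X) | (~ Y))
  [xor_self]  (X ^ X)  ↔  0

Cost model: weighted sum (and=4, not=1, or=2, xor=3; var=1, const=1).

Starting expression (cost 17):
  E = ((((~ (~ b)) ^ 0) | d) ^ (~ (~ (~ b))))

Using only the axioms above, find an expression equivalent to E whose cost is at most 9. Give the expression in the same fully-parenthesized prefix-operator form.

((b | d) ^ (~ b))   [cost 9]

1. [not_not →] (~ (~ b))  →  b;  E = (((b ^ 0) | d) ^ (~ (~ (~ b))))
2. [not_not →] (~ (~ (~ b)))  →  (~ b);  E = (((b ^ 0) | d) ^ (~ b))
3. [xor_false →] (b ^ 0)  →  b;  cost 9 ≤ 9, done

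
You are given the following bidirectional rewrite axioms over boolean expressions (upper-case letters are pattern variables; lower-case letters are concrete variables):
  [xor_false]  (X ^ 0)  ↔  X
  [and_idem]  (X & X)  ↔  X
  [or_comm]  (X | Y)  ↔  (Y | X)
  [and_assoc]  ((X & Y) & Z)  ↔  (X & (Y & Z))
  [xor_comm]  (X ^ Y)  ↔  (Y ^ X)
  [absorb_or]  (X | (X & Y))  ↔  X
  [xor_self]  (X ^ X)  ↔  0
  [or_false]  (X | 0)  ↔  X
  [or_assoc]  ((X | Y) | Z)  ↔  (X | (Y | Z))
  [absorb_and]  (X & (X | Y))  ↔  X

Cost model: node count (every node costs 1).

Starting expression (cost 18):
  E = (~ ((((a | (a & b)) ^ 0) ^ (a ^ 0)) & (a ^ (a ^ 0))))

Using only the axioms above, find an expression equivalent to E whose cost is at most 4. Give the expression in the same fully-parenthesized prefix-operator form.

step 1: xor_false (→) rewrites ((a | (a & b)) ^ 0) into (a | (a & b)), now (~ (((a | (a & b)) ^ (a ^ 0)) & (a ^ (a ^ 0))))
step 2: absorb_or (→) rewrites (a | (a & b)) into a, now (~ ((a ^ (a ^ 0)) & (a ^ (a ^ 0))))
step 3: and_idem (→) rewrites ((a ^ (a ^ 0)) & (a ^ (a ^ 0))) into (a ^ (a ^ 0)), now (~ (a ^ (a ^ 0)))
step 4: xor_false (→) rewrites (a ^ 0) into a, reaching cost 4 (bound 4)

(~ (a ^ a))   [cost 4]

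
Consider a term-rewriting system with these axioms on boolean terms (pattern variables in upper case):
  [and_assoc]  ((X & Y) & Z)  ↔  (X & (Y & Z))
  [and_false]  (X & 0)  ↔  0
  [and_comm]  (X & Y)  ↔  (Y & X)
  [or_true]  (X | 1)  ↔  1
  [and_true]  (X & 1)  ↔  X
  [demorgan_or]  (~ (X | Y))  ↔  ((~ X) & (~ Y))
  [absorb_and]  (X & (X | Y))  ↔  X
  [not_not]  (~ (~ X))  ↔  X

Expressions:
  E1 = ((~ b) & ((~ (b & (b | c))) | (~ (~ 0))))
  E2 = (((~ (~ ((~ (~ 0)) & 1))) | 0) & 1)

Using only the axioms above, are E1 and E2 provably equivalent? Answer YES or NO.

The axioms are sound identities: if E1 ↔* E2 then E1 and E2 evaluate identically under any assignment.
Under b=0, c=0: E1 evaluates to 1, E2 to 0. Distinct ⇒ no rewrite sequence connects them.

NO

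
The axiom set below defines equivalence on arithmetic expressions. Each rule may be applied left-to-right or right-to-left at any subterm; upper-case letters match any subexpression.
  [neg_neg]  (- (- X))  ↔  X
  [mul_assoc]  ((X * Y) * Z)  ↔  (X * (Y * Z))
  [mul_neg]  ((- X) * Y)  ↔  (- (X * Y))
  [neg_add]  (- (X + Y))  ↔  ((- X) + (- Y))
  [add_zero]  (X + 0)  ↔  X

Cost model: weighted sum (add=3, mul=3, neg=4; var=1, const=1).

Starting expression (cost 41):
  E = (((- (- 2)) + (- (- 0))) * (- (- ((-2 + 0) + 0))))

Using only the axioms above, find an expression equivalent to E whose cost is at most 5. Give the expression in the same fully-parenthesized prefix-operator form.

(1) ((-2 + 0) + 0)  =[add_zero →]=  (-2 + 0)    ⊢ (((- (- 2)) + (- (- 0))) * (- (- (-2 + 0))))
(2) (- (- 2))  =[neg_neg →]=  2    ⊢ ((2 + (- (- 0))) * (- (- (-2 + 0))))
(3) (- (- 0))  =[neg_neg →]=  0    ⊢ ((2 + 0) * (- (- (-2 + 0))))
(4) (- (- (-2 + 0)))  =[neg_neg →]=  (-2 + 0)    ⊢ ((2 + 0) * (-2 + 0))
(5) (-2 + 0)  =[add_zero →]=  -2    ⊢ ((2 + 0) * -2)
(6) (2 + 0)  =[add_zero →]=  2    ⊢ cost 5, within 5

(2 * -2)   [cost 5]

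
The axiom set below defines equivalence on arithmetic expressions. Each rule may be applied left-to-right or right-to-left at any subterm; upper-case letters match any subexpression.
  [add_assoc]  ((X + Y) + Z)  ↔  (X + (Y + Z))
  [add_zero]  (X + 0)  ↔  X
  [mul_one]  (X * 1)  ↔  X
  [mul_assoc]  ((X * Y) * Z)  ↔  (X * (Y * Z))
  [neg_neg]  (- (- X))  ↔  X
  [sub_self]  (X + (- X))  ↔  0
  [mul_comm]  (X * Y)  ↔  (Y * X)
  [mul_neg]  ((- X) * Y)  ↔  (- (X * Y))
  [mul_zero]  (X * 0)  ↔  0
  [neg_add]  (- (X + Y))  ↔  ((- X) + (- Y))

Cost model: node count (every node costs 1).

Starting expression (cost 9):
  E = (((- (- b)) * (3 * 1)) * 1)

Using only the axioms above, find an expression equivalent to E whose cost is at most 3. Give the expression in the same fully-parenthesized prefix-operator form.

(b * 3)   [cost 3]

1. [neg_neg →] (- (- b))  →  b;  E = ((b * (3 * 1)) * 1)
2. [mul_one →] ((b * (3 * 1)) * 1)  →  (b * (3 * 1))
3. [mul_one →] (3 * 1)  →  3;  cost 3 ≤ 3, done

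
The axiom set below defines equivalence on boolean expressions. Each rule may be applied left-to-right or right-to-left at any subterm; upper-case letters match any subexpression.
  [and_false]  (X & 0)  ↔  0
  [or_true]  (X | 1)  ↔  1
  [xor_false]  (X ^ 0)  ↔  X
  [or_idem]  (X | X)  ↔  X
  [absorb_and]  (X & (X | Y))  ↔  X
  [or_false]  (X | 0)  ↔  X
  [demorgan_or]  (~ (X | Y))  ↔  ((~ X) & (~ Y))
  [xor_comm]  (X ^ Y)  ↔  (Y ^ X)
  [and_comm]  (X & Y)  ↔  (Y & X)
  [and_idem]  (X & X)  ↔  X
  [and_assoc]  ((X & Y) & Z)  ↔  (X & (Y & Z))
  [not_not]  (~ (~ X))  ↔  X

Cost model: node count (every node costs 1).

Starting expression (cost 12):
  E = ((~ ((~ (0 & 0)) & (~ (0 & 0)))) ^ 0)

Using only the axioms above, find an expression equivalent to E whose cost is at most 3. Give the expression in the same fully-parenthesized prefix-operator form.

(~ (~ 0))   [cost 3]

step 1: and_idem (→) rewrites ((~ (0 & 0)) & (~ (0 & 0))) into (~ (0 & 0)), now ((~ (~ (0 & 0))) ^ 0)
step 2: and_idem (→) rewrites (0 & 0) into 0, now ((~ (~ 0)) ^ 0)
step 3: xor_false (→) rewrites ((~ (~ 0)) ^ 0) into (~ (~ 0)), reaching cost 3 (bound 3)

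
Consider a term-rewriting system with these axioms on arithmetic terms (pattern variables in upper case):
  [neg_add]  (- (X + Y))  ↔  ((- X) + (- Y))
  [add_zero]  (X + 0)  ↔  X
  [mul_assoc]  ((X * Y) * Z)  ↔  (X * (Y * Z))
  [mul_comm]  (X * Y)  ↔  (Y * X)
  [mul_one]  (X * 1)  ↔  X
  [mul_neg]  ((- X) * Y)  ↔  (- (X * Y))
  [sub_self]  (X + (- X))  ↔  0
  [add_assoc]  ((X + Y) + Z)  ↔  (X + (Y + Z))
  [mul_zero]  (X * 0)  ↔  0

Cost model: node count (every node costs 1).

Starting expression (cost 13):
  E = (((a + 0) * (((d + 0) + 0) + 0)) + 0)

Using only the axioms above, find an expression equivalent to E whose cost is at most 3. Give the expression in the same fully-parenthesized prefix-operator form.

step 1: add_zero (→) rewrites (((d + 0) + 0) + 0) into ((d + 0) + 0), now (((a + 0) * ((d + 0) + 0)) + 0)
step 2: add_zero (→) rewrites (d + 0) into d, now (((a + 0) * (d + 0)) + 0)
step 3: mul_comm (→) rewrites ((a + 0) * (d + 0)) into ((d + 0) * (a + 0)), now (((d + 0) * (a + 0)) + 0)
step 4: add_zero (→) rewrites (((d + 0) * (a + 0)) + 0) into ((d + 0) * (a + 0))
step 5: add_zero (→) rewrites (d + 0) into d, now (d * (a + 0))
step 6: add_zero (→) rewrites (a + 0) into a, reaching cost 3 (bound 3)

(d * a)   [cost 3]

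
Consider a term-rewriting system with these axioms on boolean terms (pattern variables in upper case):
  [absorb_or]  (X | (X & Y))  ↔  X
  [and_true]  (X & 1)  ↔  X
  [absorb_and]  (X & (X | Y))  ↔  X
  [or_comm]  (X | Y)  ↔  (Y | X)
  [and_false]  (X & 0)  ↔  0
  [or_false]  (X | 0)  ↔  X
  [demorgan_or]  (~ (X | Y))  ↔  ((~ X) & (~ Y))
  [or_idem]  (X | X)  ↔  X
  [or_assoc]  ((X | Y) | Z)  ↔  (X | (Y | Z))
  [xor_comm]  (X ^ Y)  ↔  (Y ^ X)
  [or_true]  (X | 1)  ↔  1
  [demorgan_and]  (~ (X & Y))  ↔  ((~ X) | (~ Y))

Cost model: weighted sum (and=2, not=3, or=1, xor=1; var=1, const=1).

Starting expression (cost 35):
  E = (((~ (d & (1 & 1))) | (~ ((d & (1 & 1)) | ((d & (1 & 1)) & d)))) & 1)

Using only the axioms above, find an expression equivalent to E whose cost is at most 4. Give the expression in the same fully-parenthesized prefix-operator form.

(~ d)   [cost 4]

(1) ((d & (1 & 1)) | ((d & (1 & 1)) & d))  =[absorb_or →]=  (d & (1 & 1))    ⊢ (((~ (d & (1 & 1))) | (~ (d & (1 & 1)))) & 1)
(2) ((~ (d & (1 & 1))) | (~ (d & (1 & 1))))  =[or_idem →]=  (~ (d & (1 & 1)))    ⊢ ((~ (d & (1 & 1))) & 1)
(3) (1 & 1)  =[and_true →]=  1    ⊢ ((~ (d & 1)) & 1)
(4) (d & 1)  =[and_true →]=  d    ⊢ ((~ d) & 1)
(5) ((~ d) & 1)  =[and_true →]=  (~ d)    ⊢ cost 4, within 4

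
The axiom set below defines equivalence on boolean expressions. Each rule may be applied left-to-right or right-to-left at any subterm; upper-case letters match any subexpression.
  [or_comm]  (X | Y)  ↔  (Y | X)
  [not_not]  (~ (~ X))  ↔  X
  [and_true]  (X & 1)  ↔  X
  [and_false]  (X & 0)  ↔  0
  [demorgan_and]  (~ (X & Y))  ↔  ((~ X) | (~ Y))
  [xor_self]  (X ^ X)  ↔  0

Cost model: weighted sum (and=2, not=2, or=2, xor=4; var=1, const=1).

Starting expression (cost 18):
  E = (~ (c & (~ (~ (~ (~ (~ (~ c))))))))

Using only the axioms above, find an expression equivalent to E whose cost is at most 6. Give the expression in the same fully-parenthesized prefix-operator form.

(1) (~ (~ (~ (~ c))))  =[not_not →]=  (~ (~ c))    ⊢ (~ (c & (~ (~ (~ (~ c))))))
(2) (~ (~ (~ (~ c))))  =[not_not →]=  (~ (~ c))    ⊢ (~ (c & (~ (~ c))))
(3) (~ (~ c))  =[not_not →]=  c    ⊢ cost 6, within 6

(~ (c & c))   [cost 6]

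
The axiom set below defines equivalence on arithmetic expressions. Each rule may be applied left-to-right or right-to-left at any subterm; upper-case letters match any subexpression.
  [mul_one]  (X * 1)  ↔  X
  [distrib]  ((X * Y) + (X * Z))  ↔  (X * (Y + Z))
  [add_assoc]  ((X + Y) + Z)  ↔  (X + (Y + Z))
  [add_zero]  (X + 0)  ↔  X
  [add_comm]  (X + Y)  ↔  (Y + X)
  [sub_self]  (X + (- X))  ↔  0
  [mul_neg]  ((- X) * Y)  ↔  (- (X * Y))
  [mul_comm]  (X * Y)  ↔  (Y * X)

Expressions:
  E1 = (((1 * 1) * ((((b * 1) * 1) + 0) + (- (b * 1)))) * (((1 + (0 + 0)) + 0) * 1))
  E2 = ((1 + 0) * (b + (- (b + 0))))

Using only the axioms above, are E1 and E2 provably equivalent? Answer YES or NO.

1. [add_zero →] (((b * 1) * 1) + 0)  →  ((b * 1) * 1);  E1 = (((1 * 1) * (((b * 1) * 1) + (- (b * 1)))) * (((1 + (0 + 0)) + 0) * 1))
2. [mul_one →] (b * 1)  →  b;  E1 = (((1 * 1) * ((b * 1) + (- (b * 1)))) * (((1 + (0 + 0)) + 0) * 1))
3. [mul_one →] (b * 1)  →  b;  E1 = (((1 * 1) * ((b * 1) + (- b))) * (((1 + (0 + 0)) + 0) * 1))
4. [mul_one →] (((1 + (0 + 0)) + 0) * 1)  →  ((1 + (0 + 0)) + 0);  E1 = (((1 * 1) * ((b * 1) + (- b))) * ((1 + (0 + 0)) + 0))
5. [add_zero →] (0 + 0)  →  0;  E1 = (((1 * 1) * ((b * 1) + (- b))) * ((1 + 0) + 0))
6. [add_zero →] (1 + 0)  →  1;  E1 = (((1 * 1) * ((b * 1) + (- b))) * (1 + 0))
7. [mul_one →] (1 * 1)  →  1;  E1 = ((1 * ((b * 1) + (- b))) * (1 + 0))
8. [add_zero →] (1 + 0)  →  1;  E1 = ((1 * ((b * 1) + (- b))) * 1)
9. [mul_one →] ((1 * ((b * 1) + (- b))) * 1)  →  (1 * ((b * 1) + (- b)))
10. [mul_one →] (b * 1)  →  b;  E1 = (1 * (b + (- b)))
11. [sub_self →] (b + (- b))  →  0;  E1 = (1 * 0)
12. [add_zero ←] 1  →  (1 + 0);  E1 = ((1 + 0) * 0)
13. [sub_self ←] 0  →  (b + (- b));  E1 = ((1 + 0) * (b + (- b)))
14. [add_zero ←] b  →  (b + 0);  this is E2

YES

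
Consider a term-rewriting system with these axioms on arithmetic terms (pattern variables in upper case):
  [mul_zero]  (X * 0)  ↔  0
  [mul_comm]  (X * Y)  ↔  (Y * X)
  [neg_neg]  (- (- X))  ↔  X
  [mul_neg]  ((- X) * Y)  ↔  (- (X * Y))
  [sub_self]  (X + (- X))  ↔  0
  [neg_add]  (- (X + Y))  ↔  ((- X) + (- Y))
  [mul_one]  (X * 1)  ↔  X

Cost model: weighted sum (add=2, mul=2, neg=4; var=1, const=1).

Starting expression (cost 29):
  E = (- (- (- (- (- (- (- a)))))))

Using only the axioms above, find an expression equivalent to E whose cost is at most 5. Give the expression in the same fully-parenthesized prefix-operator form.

1. [neg_neg →] (- (- (- (- (- (- a))))))  →  (- (- (- (- a))));  E = (- (- (- (- (- a)))))
2. [neg_neg →] (- (- (- a)))  →  (- a);  E = (- (- (- a)))
3. [neg_neg →] (- (- a))  →  a;  cost 5 ≤ 5, done

(- a)   [cost 5]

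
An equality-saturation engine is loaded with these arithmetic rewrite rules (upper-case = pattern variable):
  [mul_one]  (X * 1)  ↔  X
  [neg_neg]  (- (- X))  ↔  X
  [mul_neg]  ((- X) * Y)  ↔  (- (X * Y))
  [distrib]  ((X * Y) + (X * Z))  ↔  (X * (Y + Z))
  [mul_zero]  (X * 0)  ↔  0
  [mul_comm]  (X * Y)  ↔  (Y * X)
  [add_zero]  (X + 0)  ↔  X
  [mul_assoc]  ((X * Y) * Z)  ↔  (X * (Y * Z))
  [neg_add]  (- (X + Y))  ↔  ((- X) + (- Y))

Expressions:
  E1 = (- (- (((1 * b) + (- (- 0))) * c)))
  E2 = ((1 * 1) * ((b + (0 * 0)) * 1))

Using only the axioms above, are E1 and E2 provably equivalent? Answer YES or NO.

NO

The axioms are sound identities: if E1 ↔* E2 then E1 and E2 evaluate identically under any assignment.
Under b=1, c=0: E1 evaluates to 0, E2 to 1. Distinct ⇒ no rewrite sequence connects them.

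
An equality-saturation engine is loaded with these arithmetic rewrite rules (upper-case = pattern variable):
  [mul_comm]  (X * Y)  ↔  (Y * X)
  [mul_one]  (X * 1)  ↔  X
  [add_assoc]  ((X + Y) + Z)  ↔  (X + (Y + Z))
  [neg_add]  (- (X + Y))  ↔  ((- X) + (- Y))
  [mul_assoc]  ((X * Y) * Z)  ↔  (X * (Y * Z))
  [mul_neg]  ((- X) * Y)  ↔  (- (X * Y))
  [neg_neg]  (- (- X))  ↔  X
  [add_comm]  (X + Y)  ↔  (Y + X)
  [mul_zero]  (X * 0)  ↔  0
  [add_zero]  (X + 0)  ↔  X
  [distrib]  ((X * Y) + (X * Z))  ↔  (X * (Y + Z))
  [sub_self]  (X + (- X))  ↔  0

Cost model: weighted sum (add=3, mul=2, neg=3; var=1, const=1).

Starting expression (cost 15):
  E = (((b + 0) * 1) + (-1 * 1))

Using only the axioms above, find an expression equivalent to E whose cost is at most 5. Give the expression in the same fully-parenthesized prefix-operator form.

(1) ((b + 0) * 1)  =[mul_one →]=  (b + 0)    ⊢ ((b + 0) + (-1 * 1))
(2) (b + 0)  =[add_zero →]=  b    ⊢ (b + (-1 * 1))
(3) (-1 * 1)  =[mul_one →]=  -1    ⊢ cost 5, within 5

(b + -1)   [cost 5]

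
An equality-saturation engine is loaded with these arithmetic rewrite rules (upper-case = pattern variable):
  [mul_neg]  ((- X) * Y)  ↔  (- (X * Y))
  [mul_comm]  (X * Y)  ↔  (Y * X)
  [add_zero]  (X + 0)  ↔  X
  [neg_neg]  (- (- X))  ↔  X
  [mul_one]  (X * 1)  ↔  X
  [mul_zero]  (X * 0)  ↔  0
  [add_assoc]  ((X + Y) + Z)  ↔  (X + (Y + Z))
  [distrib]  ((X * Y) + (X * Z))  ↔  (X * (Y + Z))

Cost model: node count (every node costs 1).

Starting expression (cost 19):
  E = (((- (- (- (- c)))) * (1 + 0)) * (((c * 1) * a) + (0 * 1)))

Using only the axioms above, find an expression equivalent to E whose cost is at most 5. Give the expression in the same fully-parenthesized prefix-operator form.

step 1: neg_neg (→) rewrites (- (- (- c))) into (- c), now (((- (- c)) * (1 + 0)) * (((c * 1) * a) + (0 * 1)))
step 2: add_zero (→) rewrites (1 + 0) into 1, now (((- (- c)) * 1) * (((c * 1) * a) + (0 * 1)))
step 3: mul_one (→) rewrites (0 * 1) into 0, now (((- (- c)) * 1) * (((c * 1) * a) + 0))
step 4: mul_one (→) rewrites ((- (- c)) * 1) into (- (- c)), now ((- (- c)) * (((c * 1) * a) + 0))
step 5: neg_neg (→) rewrites (- (- c)) into c, now (c * (((c * 1) * a) + 0))
step 6: add_zero (→) rewrites (((c * 1) * a) + 0) into ((c * 1) * a), now (c * ((c * 1) * a))
step 7: mul_one (→) rewrites (c * 1) into c, reaching cost 5 (bound 5)

(c * (c * a))   [cost 5]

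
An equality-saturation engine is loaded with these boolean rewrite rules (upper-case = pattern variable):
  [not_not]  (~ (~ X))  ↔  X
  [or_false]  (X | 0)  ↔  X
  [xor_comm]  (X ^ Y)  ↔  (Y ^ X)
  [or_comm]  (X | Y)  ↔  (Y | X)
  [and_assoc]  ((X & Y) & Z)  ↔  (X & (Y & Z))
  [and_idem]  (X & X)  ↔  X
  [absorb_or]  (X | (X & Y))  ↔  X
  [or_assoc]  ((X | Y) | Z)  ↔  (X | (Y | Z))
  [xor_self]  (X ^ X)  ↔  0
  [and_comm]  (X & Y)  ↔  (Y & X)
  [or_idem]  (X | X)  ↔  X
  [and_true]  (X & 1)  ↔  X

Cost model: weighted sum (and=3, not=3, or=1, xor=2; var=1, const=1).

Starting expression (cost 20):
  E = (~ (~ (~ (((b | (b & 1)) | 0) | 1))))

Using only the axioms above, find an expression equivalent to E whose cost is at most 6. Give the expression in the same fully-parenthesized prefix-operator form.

step 1: absorb_or (→) rewrites (b | (b & 1)) into b, now (~ (~ (~ ((b | 0) | 1))))
step 2: or_false (→) rewrites (b | 0) into b, now (~ (~ (~ (b | 1))))
step 3: not_not (→) rewrites (~ (~ (b | 1))) into (b | 1), reaching cost 6 (bound 6)

(~ (b | 1))   [cost 6]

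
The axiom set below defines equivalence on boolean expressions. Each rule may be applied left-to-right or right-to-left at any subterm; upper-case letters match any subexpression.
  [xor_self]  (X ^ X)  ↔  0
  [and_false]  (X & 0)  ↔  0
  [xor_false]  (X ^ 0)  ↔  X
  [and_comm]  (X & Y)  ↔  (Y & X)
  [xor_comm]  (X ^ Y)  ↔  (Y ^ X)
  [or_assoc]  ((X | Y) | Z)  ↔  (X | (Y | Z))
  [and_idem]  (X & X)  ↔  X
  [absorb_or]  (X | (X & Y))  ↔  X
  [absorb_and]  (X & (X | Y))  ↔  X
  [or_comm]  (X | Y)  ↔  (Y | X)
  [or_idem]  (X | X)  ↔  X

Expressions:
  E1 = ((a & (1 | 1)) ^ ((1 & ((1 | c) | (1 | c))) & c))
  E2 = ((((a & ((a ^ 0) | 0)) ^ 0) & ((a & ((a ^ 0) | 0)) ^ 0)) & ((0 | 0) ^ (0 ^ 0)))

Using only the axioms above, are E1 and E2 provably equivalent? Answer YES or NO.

NO

Every axiom is a valid identity, so a rewrite proof would force E1 and E2 to agree under every assignment.
At a=0, c=1: E1 = 1 but E2 = 0; they differ, so no derivation exists.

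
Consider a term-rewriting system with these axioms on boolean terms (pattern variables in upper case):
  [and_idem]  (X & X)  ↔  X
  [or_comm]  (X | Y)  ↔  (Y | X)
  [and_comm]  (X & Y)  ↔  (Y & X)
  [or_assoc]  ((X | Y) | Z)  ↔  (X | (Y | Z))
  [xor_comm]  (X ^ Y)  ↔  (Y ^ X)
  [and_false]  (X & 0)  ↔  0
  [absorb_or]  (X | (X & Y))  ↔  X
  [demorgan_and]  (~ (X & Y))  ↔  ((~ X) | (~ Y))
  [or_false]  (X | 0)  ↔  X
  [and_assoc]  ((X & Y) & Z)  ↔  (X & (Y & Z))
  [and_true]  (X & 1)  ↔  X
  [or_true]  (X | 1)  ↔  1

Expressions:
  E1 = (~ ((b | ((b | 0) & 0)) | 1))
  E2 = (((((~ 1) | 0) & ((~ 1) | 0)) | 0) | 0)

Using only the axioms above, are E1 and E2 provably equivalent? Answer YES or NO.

YES

1. [or_false →] (b | 0)  →  b;  E1 = (~ ((b | (b & 0)) | 1))
2. [absorb_or →] (b | (b & 0))  →  b;  E1 = (~ (b | 1))
3. [or_true →] (b | 1)  →  1;  E1 = (~ 1)
4. [or_false ←] (~ 1)  →  ((~ 1) | 0)
5. [or_false ←] ((~ 1) | 0)  →  (((~ 1) | 0) | 0)
6. [or_false ←] (~ 1)  →  ((~ 1) | 0);  E1 = ((((~ 1) | 0) | 0) | 0)
7. [and_idem ←] ((~ 1) | 0)  →  (((~ 1) | 0) & ((~ 1) | 0));  this is E2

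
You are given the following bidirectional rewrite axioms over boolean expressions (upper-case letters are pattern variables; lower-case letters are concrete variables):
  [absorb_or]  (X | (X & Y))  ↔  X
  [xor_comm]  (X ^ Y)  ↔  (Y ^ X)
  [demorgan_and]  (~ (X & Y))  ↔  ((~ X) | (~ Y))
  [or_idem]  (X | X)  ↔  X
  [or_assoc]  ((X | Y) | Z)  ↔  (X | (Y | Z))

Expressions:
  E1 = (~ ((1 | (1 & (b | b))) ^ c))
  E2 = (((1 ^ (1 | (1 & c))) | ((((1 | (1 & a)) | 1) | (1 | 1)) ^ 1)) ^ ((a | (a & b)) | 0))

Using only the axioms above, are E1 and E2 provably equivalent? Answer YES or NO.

Every axiom is a valid identity, so a rewrite proof would force E1 and E2 to agree under every assignment.
At a=0, b=0, c=1: E1 = 1 but E2 = 0; they differ, so no derivation exists.

NO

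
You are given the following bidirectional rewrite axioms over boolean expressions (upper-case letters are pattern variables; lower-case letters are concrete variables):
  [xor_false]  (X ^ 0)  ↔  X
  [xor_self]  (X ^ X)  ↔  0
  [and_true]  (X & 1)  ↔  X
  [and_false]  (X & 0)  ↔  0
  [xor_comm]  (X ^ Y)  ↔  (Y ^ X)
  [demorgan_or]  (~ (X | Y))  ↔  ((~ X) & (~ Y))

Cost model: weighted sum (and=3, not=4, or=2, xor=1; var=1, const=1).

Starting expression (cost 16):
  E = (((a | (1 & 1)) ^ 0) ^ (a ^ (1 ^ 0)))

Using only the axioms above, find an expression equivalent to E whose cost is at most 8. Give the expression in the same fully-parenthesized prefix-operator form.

((a | 1) ^ (a ^ 1))   [cost 8]

step 1: xor_false (→) rewrites (1 ^ 0) into 1, now (((a | (1 & 1)) ^ 0) ^ (a ^ 1))
step 2: and_true (→) rewrites (1 & 1) into 1, now (((a | 1) ^ 0) ^ (a ^ 1))
step 3: xor_false (→) rewrites ((a | 1) ^ 0) into (a | 1), reaching cost 8 (bound 8)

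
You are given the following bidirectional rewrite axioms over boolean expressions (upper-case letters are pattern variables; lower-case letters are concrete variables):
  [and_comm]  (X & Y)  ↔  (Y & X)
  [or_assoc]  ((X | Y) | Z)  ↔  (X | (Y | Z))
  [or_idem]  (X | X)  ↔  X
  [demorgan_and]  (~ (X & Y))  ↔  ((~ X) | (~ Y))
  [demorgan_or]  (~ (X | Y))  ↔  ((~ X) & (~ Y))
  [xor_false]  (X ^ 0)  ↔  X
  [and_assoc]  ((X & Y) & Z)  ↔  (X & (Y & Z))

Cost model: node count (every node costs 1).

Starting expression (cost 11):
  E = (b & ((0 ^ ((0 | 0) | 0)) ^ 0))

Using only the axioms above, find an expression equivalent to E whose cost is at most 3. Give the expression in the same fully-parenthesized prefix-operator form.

1. [xor_false →] ((0 ^ ((0 | 0) | 0)) ^ 0)  →  (0 ^ ((0 | 0) | 0));  E = (b & (0 ^ ((0 | 0) | 0)))
2. [or_idem →] (0 | 0)  →  0;  E = (b & (0 ^ (0 | 0)))
3. [or_idem →] (0 | 0)  →  0;  E = (b & (0 ^ 0))
4. [xor_false →] (0 ^ 0)  →  0;  cost 3 ≤ 3, done

(b & 0)   [cost 3]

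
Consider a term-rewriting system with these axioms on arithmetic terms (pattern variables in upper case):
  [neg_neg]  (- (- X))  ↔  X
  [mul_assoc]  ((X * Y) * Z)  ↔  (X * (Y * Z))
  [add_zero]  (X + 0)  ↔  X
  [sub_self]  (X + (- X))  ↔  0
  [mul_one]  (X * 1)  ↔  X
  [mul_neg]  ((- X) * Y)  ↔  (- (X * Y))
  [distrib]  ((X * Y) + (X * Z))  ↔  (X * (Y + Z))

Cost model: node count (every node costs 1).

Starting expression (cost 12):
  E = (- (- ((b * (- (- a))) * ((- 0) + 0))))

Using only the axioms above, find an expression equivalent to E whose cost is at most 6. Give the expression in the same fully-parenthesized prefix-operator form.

((b * a) * (- 0))   [cost 6]

(1) ((- 0) + 0)  =[add_zero →]=  (- 0)    ⊢ (- (- ((b * (- (- a))) * (- 0))))
(2) (- (- ((b * (- (- a))) * (- 0))))  =[neg_neg →]=  ((b * (- (- a))) * (- 0))
(3) (- (- a))  =[neg_neg →]=  a    ⊢ cost 6, within 6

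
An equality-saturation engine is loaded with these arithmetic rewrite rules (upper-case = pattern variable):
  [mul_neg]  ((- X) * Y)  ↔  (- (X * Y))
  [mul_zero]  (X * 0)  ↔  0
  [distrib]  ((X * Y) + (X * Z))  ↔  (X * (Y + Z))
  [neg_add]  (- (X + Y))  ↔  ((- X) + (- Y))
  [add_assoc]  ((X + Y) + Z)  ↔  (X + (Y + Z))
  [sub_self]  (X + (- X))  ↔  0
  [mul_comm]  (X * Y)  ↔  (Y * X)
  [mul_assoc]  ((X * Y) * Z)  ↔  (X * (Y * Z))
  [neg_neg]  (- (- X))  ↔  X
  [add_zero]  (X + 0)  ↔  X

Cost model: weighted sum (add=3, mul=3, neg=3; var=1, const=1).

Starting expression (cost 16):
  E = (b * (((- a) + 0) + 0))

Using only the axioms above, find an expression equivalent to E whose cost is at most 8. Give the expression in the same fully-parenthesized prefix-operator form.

(1) (b * (((- a) + 0) + 0))  =[mul_comm →]=  ((((- a) + 0) + 0) * b)
(2) (((- a) + 0) + 0)  =[add_zero →]=  ((- a) + 0)    ⊢ (((- a) + 0) * b)
(3) ((- a) + 0)  =[add_zero →]=  (- a)    ⊢ cost 8, within 8

((- a) * b)   [cost 8]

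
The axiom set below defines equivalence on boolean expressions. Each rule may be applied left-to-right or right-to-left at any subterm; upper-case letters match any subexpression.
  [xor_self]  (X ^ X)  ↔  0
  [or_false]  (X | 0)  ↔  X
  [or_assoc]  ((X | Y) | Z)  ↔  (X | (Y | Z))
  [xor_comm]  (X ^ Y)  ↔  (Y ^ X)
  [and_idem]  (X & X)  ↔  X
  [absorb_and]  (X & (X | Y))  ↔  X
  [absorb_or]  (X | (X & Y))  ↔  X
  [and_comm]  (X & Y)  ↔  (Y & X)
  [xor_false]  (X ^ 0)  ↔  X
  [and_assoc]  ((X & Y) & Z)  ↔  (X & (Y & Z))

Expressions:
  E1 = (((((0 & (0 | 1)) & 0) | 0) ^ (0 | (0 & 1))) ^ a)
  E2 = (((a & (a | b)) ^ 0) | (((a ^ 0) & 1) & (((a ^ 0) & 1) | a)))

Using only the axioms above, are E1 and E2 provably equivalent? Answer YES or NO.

step 1: absorb_and (→) rewrites (0 & (0 | 1)) into 0, now ((((0 & 0) | 0) ^ (0 | (0 & 1))) ^ a)
step 2: absorb_or (→) rewrites (0 | (0 & 1)) into 0, now ((((0 & 0) | 0) ^ 0) ^ a)
step 3: or_false (→) rewrites ((0 & 0) | 0) into (0 & 0), now (((0 & 0) ^ 0) ^ a)
step 4: xor_comm (→) rewrites (((0 & 0) ^ 0) ^ a) into (a ^ ((0 & 0) ^ 0))
step 5: xor_false (→) rewrites ((0 & 0) ^ 0) into (0 & 0), now (a ^ (0 & 0))
step 6: and_idem (→) rewrites (0 & 0) into 0, now (a ^ 0)
step 7: absorb_or (←) rewrites (a ^ 0) into ((a ^ 0) | ((a ^ 0) & 1))
step 8: absorb_and (←) rewrites a into (a & (a | b)), now (((a & (a | b)) ^ 0) | ((a ^ 0) & 1))
step 9: absorb_and (←) rewrites ((a ^ 0) & 1) into (((a ^ 0) & 1) & (((a ^ 0) & 1) | a)), which is E2

YES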